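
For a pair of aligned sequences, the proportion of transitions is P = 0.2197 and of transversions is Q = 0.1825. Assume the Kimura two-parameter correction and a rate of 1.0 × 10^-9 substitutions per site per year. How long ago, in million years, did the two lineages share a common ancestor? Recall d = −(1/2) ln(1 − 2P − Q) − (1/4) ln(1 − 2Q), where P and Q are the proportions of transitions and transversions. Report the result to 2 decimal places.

Under the Kimura two-parameter model, d = −½ ln(1 − 2P − Q) − ¼ ln(1 − 2Q).
1 − 2P − Q = 0.3781, giving −½ ln(0.3781) = 0.486298.
1 − 2Q = 0.635, giving −¼ ln(0.635) = 0.113533.
d = 0.486298 + 0.113533 = 0.599831.
Under a molecular clock d = 2μt, so t = d/(2μ) = 0.599831 / (2 × 1.0 × 10^-9) = 299.92 million years.

299.92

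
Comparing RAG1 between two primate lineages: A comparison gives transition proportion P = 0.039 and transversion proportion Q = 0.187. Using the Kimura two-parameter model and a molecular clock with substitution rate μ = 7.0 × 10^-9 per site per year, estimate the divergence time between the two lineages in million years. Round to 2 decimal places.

19.36

Under the Kimura two-parameter model, d = −½ ln(1 − 2P − Q) − ¼ ln(1 − 2Q).
1 − 2P − Q = 0.735, giving −½ ln(0.735) = 0.153942.
1 − 2Q = 0.626, giving −¼ ln(0.626) = 0.117101.
d = 0.153942 + 0.117101 = 0.271043.
Under a molecular clock d = 2μt, so t = d/(2μ) = 0.271043 / (2 × 7.0 × 10^-9) = 19.36 million years.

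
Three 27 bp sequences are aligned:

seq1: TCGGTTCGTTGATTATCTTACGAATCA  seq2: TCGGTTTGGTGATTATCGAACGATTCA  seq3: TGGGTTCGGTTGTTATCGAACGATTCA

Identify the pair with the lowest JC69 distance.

seq2 and seq3

seq1–seq2: 5/27 differ, p = 0.185, d = 0.213.
seq1–seq3: 7/27 differ, p = 0.259, d = 0.318.
seq2–seq3: 4/27 differ, p = 0.148, d = 0.165.
The smallest distance is between seq2 and seq3.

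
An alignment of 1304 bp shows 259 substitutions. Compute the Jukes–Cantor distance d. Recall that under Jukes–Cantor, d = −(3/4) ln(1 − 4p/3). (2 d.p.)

p = 259/1304 ≈ 0.19862.
d = −(3/4) ln(1 − 4p/3) = −0.75 ln(1 − 0.264827) = −0.75 ln(0.735173)
  = −0.75 × (-0.307649) = 0.230737 substitutions/site.

0.23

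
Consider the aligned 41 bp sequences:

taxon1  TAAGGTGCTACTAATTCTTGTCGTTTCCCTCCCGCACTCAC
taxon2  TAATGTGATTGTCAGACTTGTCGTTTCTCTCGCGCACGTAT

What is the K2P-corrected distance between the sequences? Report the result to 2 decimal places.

Of 41 sites, 3 differences are transitions and 9 are transversions, so P = 3/41 ≈ 0.073171 and Q = 9/41 ≈ 0.219512.
Under the Kimura two-parameter model, d = −½ ln(1 − 2P − Q) − ¼ ln(1 − 2Q).
1 − 2P − Q = 0.634146, giving −½ ln(0.634146) = 0.227738.
1 − 2Q = 0.560976, giving −¼ ln(0.560976) = 0.144519.
d = 0.227738 + 0.144519 = 0.372257.

0.37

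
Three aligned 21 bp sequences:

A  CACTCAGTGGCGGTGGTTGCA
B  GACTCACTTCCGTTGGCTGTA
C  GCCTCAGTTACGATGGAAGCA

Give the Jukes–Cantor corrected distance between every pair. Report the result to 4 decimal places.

A–B: 7/21 sites differ → p ≈ 0.333333, d = −0.75 ln(1 − 0.444444) = 0.440839 ≈ 0.4408.
A–C: 7/21 sites differ → p ≈ 0.333333, d = −0.75 ln(1 − 0.444444) = 0.440839 ≈ 0.4408.
B–C: 7/21 sites differ → p ≈ 0.333333, d = −0.75 ln(1 − 0.444444) = 0.440839 ≈ 0.4408.

d(A,B) = 0.4408, d(A,C) = 0.4408, d(B,C) = 0.4408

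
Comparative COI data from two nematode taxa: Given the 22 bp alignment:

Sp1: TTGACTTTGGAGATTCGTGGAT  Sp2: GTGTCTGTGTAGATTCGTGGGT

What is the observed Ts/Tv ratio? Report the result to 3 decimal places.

Transitions are A↔G and C↔T; transversions are all other mismatches.
Transitions: 1. Transversions: 4.
R = 1/4 = 0.250.

0.250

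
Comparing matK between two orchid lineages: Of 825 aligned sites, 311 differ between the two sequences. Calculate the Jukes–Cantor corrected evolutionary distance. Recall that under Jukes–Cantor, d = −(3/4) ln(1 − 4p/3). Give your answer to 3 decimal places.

p = 311/825 ≈ 0.37697.
d = −(3/4) ln(1 − 4p/3) = −0.75 ln(1 − 0.502627) = −0.75 ln(0.497373)
  = −0.75 × (-0.698415) = 0.523811 substitutions/site.

0.524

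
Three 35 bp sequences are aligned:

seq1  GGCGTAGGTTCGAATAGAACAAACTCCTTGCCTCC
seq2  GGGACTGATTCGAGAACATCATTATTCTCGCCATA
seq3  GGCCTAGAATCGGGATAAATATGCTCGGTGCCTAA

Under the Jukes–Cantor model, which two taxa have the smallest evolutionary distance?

seq1–seq2: 17/35 differ, p = 0.486, d = 0.782.
seq1–seq3: 15/35 differ, p = 0.429, d = 0.635.
seq2–seq3: 18/35 differ, p = 0.514, d = 0.868.
The smallest distance is between seq1 and seq3.

seq1 and seq3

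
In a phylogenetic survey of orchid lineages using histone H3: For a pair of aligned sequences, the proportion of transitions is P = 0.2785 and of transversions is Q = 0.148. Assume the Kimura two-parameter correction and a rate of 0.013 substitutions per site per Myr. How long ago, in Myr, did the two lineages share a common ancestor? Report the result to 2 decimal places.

Under the Kimura two-parameter model, d = −½ ln(1 − 2P − Q) − ¼ ln(1 − 2Q).
1 − 2P − Q = 0.295, giving −½ ln(0.295) = 0.610390.
1 − 2Q = 0.704, giving −¼ ln(0.704) = 0.087744.
d = 0.610390 + 0.087744 = 0.698134.
Under a molecular clock d = 2μt, so t = d/(2μ) = 0.698134 / (2 × 0.013) = 26.85 Myr.

26.85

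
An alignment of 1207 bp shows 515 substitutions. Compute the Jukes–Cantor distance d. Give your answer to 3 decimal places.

p = 515/1207 ≈ 0.426678.
d = −(3/4) ln(1 − 4p/3) = −0.75 ln(1 − 0.568904) = −0.75 ln(0.431096)
  = −0.75 × (-0.841424) = 0.631068 substitutions/site.

0.631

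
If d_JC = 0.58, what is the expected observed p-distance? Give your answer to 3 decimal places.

0.404

p = (3/4)(1 − e^(−4d/3)) = 0.75 × (1 − e^(-0.773333)) = 0.75 × (1 − 0.461472) = 0.403896.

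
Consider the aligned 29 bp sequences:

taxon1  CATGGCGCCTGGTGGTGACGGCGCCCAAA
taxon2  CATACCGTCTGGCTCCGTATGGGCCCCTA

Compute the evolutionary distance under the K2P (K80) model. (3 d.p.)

Of 29 sites, 4 differences are transitions and 9 are transversions, so P = 4/29 ≈ 0.137931 and Q = 9/29 ≈ 0.310345.
Under the Kimura two-parameter model, d = −½ ln(1 − 2P − Q) − ¼ ln(1 − 2Q).
1 − 2P − Q = 0.413793, giving −½ ln(0.413793) = 0.441195.
1 − 2Q = 0.37931, giving −¼ ln(0.37931) = 0.242350.
d = 0.441195 + 0.242350 = 0.683545.

0.684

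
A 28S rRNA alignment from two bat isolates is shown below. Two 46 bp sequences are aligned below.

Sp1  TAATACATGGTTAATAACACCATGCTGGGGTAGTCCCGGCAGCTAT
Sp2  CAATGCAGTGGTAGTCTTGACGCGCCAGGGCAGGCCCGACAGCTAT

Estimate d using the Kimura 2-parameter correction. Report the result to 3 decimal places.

Of 46 sites, 11 differences are transitions and 7 are transversions, so P = 11/46 ≈ 0.23913 and Q = 7/46 ≈ 0.152174.
Under the Kimura two-parameter model, d = −½ ln(1 − 2P − Q) − ¼ ln(1 − 2Q).
1 − 2P − Q = 0.369566, giving −½ ln(0.369566) = 0.497713.
1 − 2Q = 0.695652, giving −¼ ln(0.695652) = 0.090726.
d = 0.497713 + 0.090726 = 0.588439.

0.588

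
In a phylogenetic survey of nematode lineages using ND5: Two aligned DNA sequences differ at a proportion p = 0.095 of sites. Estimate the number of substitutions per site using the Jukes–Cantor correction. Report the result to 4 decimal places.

0.1016

d = −(3/4) ln(1 − 4p/3) = −0.75 ln(1 − 0.126667) = −0.75 ln(0.873333)
  = −0.75 × (-0.135438) = 0.101579 substitutions/site.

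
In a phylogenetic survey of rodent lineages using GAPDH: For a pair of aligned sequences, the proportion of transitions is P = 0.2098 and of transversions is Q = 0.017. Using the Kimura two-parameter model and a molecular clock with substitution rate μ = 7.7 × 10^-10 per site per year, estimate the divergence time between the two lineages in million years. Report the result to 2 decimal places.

Under the Kimura two-parameter model, d = −½ ln(1 − 2P − Q) − ¼ ln(1 − 2Q).
1 − 2P − Q = 0.5634, giving −½ ln(0.5634) = 0.286883.
1 − 2Q = 0.966, giving −¼ ln(0.966) = 0.008648.
d = 0.286883 + 0.008648 = 0.295531.
Under a molecular clock d = 2μt, so t = d/(2μ) = 0.295531 / (2 × 7.7 × 10^-10) = 191.90 million years.

191.90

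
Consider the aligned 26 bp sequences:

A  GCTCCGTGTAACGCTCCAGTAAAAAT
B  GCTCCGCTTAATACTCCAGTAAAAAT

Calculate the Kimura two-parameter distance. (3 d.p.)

0.177

Of 26 sites, 3 differences are transitions and 1 are transversions, so P = 3/26 ≈ 0.115385 and Q = 1/26 ≈ 0.038462.
Under the Kimura two-parameter model, d = −½ ln(1 − 2P − Q) − ¼ ln(1 − 2Q).
1 − 2P − Q = 0.730768, giving −½ ln(0.730768) = 0.156830.
1 − 2Q = 0.923076, giving −¼ ln(0.923076) = 0.020011.
d = 0.156830 + 0.020011 = 0.176841.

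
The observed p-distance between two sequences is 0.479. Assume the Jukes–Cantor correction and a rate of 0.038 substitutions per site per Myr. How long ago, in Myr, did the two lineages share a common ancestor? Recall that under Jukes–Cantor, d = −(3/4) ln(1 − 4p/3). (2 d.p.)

d = −(3/4) ln(1 − 4p/3) = −0.75 ln(1 − 0.638667) = −0.75 ln(0.361333)
  = −0.75 × (-1.017955) = 0.763466 substitutions/site.
Under a molecular clock d = 2μt, so t = d/(2μ) = 0.763466 / (2 × 0.038) = 10.05 Myr.

10.05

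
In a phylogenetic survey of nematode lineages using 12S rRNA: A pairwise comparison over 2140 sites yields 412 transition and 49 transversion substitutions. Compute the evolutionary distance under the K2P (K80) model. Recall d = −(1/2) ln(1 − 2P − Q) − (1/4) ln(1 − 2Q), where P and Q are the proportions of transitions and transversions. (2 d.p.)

P = 412/2140 ≈ 0.192523 and Q = 49/2140 ≈ 0.022897.
Under the Kimura two-parameter model, d = −½ ln(1 − 2P − Q) − ¼ ln(1 − 2Q).
1 − 2P − Q = 0.592057, giving −½ ln(0.592057) = 0.262076.
1 − 2Q = 0.954206, giving −¼ ln(0.954206) = 0.011719.
d = 0.262076 + 0.011719 = 0.273795.

0.27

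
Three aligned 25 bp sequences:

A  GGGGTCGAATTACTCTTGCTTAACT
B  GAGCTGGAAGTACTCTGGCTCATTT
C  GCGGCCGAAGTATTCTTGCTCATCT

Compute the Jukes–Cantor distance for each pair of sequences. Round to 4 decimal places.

A–B: 8/25 sites differ → p = 0.32, d = −0.75 ln(1 − 0.426667) = 0.417216 ≈ 0.4172.
A–C: 6/25 sites differ → p = 0.24, d = −0.75 ln(1 − 0.32) = 0.289247 ≈ 0.2892.
B–C: 7/25 sites differ → p = 0.28, d = −0.75 ln(1 − 0.373333) = 0.350505 ≈ 0.3505.

d(A,B) = 0.4172, d(A,C) = 0.2892, d(B,C) = 0.3505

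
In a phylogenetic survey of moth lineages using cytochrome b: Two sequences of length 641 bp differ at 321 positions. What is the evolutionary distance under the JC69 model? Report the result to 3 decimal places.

0.826

p = 321/641 ≈ 0.50078.
d = −(3/4) ln(1 − 4p/3) = −0.75 ln(1 − 0.667707) = −0.75 ln(0.332293)
  = −0.75 × (-1.101738) = 0.826304 substitutions/site.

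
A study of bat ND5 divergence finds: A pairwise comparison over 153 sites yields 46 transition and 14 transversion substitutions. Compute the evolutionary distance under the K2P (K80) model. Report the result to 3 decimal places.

P = 46/153 ≈ 0.300654 and Q = 14/153 ≈ 0.091503.
Under the Kimura two-parameter model, d = −½ ln(1 − 2P − Q) − ¼ ln(1 − 2Q).
1 − 2P − Q = 0.307189, giving −½ ln(0.307189) = 0.590146.
1 − 2Q = 0.816994, giving −¼ ln(0.816994) = 0.050531.
d = 0.590146 + 0.050531 = 0.640677.

0.641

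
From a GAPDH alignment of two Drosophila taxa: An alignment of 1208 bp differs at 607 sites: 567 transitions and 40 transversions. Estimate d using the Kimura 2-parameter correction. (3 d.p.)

1.802

P = 567/1208 ≈ 0.469371 and Q = 40/1208 ≈ 0.033113.
Under the Kimura two-parameter model, d = −½ ln(1 − 2P − Q) − ¼ ln(1 − 2Q).
1 − 2P − Q = 0.028145, giving −½ ln(0.028145) = 1.785193.
1 − 2Q = 0.933774, giving −¼ ln(0.933774) = 0.017130.
d = 1.785193 + 0.017130 = 1.802323.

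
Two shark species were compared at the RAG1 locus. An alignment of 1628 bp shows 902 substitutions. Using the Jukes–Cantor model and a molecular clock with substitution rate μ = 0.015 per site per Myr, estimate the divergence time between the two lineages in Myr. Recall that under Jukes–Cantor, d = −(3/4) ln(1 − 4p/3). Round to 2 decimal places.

33.56

p = 902/1628 ≈ 0.554054.
d = −(3/4) ln(1 − 4p/3) = −0.75 ln(1 − 0.738739) = −0.75 ln(0.261261)
  = −0.75 × (-1.342235) = 1.006676 substitutions/site.
Under a molecular clock d = 2μt, so t = d/(2μ) = 1.006676 / (2 × 0.015) = 33.56 Myr.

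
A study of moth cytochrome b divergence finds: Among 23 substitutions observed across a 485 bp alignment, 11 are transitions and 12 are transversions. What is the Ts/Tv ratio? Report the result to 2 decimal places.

R = 11/12 = 0.916666… ≈ 0.92 (to 2 d.p.).

0.92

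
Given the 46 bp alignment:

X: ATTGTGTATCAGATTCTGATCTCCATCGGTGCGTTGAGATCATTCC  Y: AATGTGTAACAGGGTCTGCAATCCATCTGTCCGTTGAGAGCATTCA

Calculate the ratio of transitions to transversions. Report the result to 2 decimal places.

Transitions are A↔G and C↔T; transversions are all other mismatches.
Transitions: 1. Transversions: 10.
R = 1/10 = 0.10.

0.10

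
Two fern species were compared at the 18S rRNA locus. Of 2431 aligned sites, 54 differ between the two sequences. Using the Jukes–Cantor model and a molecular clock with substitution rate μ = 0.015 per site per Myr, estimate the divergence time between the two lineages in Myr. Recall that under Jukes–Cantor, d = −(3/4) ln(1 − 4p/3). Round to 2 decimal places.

0.75

p = 54/2431 ≈ 0.022213.
d = −(3/4) ln(1 − 4p/3) = −0.75 ln(1 − 0.029617) = −0.75 ln(0.970383)
  = −0.75 × (-0.030064) = 0.022548 substitutions/site.
Under a molecular clock d = 2μt, so t = d/(2μ) = 0.022548 / (2 × 0.015) = 0.75 Myr.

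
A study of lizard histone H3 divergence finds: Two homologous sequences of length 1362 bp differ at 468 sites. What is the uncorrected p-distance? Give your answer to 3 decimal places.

p = 468/1362 = 0.343612… ≈ 0.344 (to 3 d.p.).

0.344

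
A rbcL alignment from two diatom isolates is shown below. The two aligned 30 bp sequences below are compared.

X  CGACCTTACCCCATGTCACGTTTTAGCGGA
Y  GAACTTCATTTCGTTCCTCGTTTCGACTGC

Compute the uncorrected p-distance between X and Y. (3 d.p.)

The sequences differ at 16 of 30 positions.
p = 16/30 = 0.533333… ≈ 0.533 (to 3 d.p.).

0.533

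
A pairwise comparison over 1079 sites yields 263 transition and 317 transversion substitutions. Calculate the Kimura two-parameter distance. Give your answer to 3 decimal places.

P = 263/1079 ≈ 0.243744 and Q = 317/1079 ≈ 0.293791.
Under the Kimura two-parameter model, d = −½ ln(1 − 2P − Q) − ¼ ln(1 − 2Q).
1 − 2P − Q = 0.218721, giving −½ ln(0.218721) = 0.759979.
1 − 2Q = 0.412418, giving −¼ ln(0.412418) = 0.221429.
d = 0.759979 + 0.221429 = 0.981408.

0.981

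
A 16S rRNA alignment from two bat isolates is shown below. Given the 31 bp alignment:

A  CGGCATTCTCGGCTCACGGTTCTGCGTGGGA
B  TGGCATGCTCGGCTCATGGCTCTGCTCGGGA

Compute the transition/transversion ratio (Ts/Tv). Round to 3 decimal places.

Transitions are A↔G and C↔T; transversions are all other mismatches.
Transitions: 4. Transversions: 2.
R = 4/2 = 2.000.

2.000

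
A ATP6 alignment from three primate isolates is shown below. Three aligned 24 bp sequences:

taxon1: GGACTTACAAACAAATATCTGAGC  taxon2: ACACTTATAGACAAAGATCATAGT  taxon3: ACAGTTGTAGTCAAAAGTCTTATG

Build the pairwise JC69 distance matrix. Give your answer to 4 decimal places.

taxon1–taxon2: 8/24 sites differ → p ≈ 0.333333, d = −0.75 ln(1 − 0.444444) = 0.440839 ≈ 0.4408.
taxon1–taxon3: 12/24 sites differ → p = 0.5, d = −0.75 ln(1 − 0.666667) = 0.823960 ≈ 0.8240.
taxon2–taxon3: 8/24 sites differ → p ≈ 0.333333, d = −0.75 ln(1 − 0.444444) = 0.440839 ≈ 0.4408.

d(taxon1,taxon2) = 0.4408, d(taxon1,taxon3) = 0.8240, d(taxon2,taxon3) = 0.4408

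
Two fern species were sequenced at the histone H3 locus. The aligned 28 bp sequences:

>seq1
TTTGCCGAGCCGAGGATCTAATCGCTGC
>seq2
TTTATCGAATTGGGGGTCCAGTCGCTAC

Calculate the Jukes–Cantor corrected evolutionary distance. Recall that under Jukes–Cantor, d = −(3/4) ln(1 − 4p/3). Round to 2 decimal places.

0.48

The sequences differ at 10 of 28 sites (4, 5, 9, 10, 11, 13, 16, 19, 21, 27), so p = 10/28 ≈ 0.357143.
d = −(3/4) ln(1 − 4p/3) = −0.75 ln(1 − 0.476191) = −0.75 ln(0.523809)
  = −0.75 × (-0.646628) = 0.484971 substitutions/site.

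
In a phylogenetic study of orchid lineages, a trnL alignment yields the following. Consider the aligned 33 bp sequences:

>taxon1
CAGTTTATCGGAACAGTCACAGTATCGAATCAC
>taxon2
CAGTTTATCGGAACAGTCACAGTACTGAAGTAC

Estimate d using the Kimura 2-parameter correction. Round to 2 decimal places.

Of 33 sites, 3 differences are transitions and 1 are transversions, so P = 3/33 ≈ 0.090909 and Q = 1/33 ≈ 0.030303.
Under the Kimura two-parameter model, d = −½ ln(1 − 2P − Q) − ¼ ln(1 − 2Q).
1 − 2P − Q = 0.787879, giving −½ ln(0.787879) = 0.119205.
1 − 2Q = 0.939394, giving −¼ ln(0.939394) = 0.015630.
d = 0.119205 + 0.015630 = 0.134835.

0.13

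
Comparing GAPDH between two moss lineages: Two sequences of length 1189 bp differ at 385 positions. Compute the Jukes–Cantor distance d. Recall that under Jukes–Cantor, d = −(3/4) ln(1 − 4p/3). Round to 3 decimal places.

p = 385/1189 ≈ 0.323802.
d = −(3/4) ln(1 − 4p/3) = −0.75 ln(1 − 0.431736) = −0.75 ln(0.568264)
  = −0.75 × (-0.565169) = 0.423877 substitutions/site.

0.424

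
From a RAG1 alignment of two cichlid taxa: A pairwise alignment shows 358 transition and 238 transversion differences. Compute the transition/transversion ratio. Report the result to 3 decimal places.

R = 358/238 = 1.504201… ≈ 1.504 (to 3 d.p.).

1.504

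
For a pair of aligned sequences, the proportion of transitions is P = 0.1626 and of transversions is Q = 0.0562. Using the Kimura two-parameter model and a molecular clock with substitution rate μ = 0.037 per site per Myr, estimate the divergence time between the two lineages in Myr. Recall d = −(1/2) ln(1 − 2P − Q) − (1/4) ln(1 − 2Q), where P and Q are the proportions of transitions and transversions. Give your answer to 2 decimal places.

3.65

Under the Kimura two-parameter model, d = −½ ln(1 − 2P − Q) − ¼ ln(1 − 2Q).
1 − 2P − Q = 0.6186, giving −½ ln(0.6186) = 0.240148.
1 − 2Q = 0.8876, giving −¼ ln(0.8876) = 0.029809.
d = 0.240148 + 0.029809 = 0.269957.
Under a molecular clock d = 2μt, so t = d/(2μ) = 0.269957 / (2 × 0.037) = 3.65 Myr.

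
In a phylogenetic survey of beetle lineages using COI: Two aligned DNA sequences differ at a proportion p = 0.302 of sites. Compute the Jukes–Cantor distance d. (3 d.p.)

d = −(3/4) ln(1 − 4p/3) = −0.75 ln(1 − 0.402667) = −0.75 ln(0.597333)
  = −0.75 × (-0.515281) = 0.386461 substitutions/site.

0.386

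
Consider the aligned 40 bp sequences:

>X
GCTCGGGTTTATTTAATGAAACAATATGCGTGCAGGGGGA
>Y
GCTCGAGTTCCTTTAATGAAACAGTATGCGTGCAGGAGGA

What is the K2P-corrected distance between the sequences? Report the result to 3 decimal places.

0.140

Of 40 sites, 4 differences are transitions and 1 are transversions, so P = 4/40 = 0.1 and Q = 1/40 = 0.025.
Under the Kimura two-parameter model, d = −½ ln(1 − 2P − Q) − ¼ ln(1 − 2Q).
1 − 2P − Q = 0.775, giving −½ ln(0.775) = 0.127446.
1 − 2Q = 0.95, giving −¼ ln(0.95) = 0.012823.
d = 0.127446 + 0.012823 = 0.140269.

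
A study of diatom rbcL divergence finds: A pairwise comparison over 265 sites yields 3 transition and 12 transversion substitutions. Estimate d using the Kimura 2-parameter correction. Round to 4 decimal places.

0.0589

P = 3/265 ≈ 0.011321 and Q = 12/265 ≈ 0.045283.
Under the Kimura two-parameter model, d = −½ ln(1 − 2P − Q) − ¼ ln(1 − 2Q).
1 − 2P − Q = 0.932075, giving −½ ln(0.932075) = 0.035171.
1 − 2Q = 0.909434, giving −¼ ln(0.909434) = 0.023733.
d = 0.035171 + 0.023733 = 0.058904.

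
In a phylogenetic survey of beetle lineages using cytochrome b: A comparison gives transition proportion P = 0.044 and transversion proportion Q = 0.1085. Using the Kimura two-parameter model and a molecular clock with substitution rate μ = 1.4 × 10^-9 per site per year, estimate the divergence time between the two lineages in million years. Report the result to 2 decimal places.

60.91

Under the Kimura two-parameter model, d = −½ ln(1 − 2P − Q) − ¼ ln(1 − 2Q).
1 − 2P − Q = 0.8035, giving −½ ln(0.8035) = 0.109389.
1 − 2Q = 0.783, giving −¼ ln(0.783) = 0.061156.
d = 0.109389 + 0.061156 = 0.170545.
Under a molecular clock d = 2μt, so t = d/(2μ) = 0.170545 / (2 × 1.4 × 10^-9) = 60.91 million years.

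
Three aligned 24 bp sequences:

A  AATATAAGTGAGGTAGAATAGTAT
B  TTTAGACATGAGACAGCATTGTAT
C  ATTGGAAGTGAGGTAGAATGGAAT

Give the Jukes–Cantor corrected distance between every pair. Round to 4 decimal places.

A–B: 9/24 sites differ → p = 0.375, d = −0.75 ln(1 − 0.5) = 0.519860 ≈ 0.5199.
A–C: 5/24 sites differ → p ≈ 0.208333, d = −0.75 ln(1 − 0.277777) = 0.244066 ≈ 0.2441.
B–C: 9/24 sites differ → p = 0.375, d = −0.75 ln(1 − 0.5) = 0.519860 ≈ 0.5199.

d(A,B) = 0.5199, d(A,C) = 0.2441, d(B,C) = 0.5199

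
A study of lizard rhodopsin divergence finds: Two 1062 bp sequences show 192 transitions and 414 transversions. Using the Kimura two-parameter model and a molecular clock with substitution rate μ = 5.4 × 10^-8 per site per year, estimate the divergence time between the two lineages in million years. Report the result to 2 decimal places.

P = 192/1062 ≈ 0.180791 and Q = 414/1062 ≈ 0.389831.
Under the Kimura two-parameter model, d = −½ ln(1 − 2P − Q) − ¼ ln(1 − 2Q).
1 − 2P − Q = 0.248587, giving −½ ln(0.248587) = 0.695981.
1 − 2Q = 0.220338, giving −¼ ln(0.220338) = 0.378148.
d = 0.695981 + 0.378148 = 1.074129.
Under a molecular clock d = 2μt, so t = d/(2μ) = 1.074129 / (2 × 5.4 × 10^-8) = 9.95 million years.

9.95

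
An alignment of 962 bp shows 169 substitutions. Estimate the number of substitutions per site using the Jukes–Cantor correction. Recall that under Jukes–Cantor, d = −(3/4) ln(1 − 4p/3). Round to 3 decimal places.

0.200

p = 169/962 ≈ 0.175676.
d = −(3/4) ln(1 − 4p/3) = −0.75 ln(1 − 0.234235) = −0.75 ln(0.765765)
  = −0.75 × (-0.266880) = 0.200160 substitutions/site.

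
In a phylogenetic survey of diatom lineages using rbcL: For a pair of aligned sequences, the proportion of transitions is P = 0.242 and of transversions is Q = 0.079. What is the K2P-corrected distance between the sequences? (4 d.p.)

0.4569

Under the Kimura two-parameter model, d = −½ ln(1 − 2P − Q) − ¼ ln(1 − 2Q).
1 − 2P − Q = 0.437, giving −½ ln(0.437) = 0.413911.
1 − 2Q = 0.842, giving −¼ ln(0.842) = 0.042994.
d = 0.413911 + 0.042994 = 0.456905.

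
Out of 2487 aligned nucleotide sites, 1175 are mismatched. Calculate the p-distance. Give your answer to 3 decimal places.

p = 1175/2487 = 0.472456… ≈ 0.472 (to 3 d.p.).

0.472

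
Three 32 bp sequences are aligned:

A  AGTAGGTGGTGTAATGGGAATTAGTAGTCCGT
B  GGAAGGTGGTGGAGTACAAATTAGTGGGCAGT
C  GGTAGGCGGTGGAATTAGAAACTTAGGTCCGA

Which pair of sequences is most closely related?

A and B

A–B: 10/32 differ, p = 0.313, d = 0.404.
A–C: 12/32 differ, p = 0.375, d = 0.520.
B–C: 14/32 differ, p = 0.438, d = 0.657.
The smallest distance is between A and B.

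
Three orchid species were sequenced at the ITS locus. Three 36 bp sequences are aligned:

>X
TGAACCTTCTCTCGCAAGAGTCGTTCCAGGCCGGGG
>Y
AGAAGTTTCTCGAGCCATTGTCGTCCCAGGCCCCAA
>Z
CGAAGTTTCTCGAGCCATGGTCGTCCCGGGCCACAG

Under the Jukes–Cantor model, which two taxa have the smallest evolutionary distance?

X–Y: 13/36 differ, p = 0.361, d = 0.493.
X–Z: 13/36 differ, p = 0.361, d = 0.493.
Y–Z: 5/36 differ, p = 0.139, d = 0.154.
The smallest distance is between Y and Z.

Y and Z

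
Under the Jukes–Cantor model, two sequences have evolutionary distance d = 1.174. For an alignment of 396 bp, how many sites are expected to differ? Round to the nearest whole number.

Invert JC69: p = (3/4)(1 − e^(−4d/3)) = 0.75 × (1 − e^(-1.565333)) = 0.75 × (1 − 0.209018) = 0.593237.
Expected differing sites = pL ≈ 0.593237 × 396 = 234.921852 ≈ 235.

235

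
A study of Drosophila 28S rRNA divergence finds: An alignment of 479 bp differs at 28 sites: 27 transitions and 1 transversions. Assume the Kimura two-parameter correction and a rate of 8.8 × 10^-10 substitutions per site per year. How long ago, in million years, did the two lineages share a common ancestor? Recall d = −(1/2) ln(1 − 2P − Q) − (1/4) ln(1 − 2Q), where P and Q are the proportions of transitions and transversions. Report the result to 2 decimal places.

35.24

P = 27/479 ≈ 0.056367 and Q = 1/479 ≈ 0.002088.
Under the Kimura two-parameter model, d = −½ ln(1 − 2P − Q) − ¼ ln(1 − 2Q).
1 − 2P − Q = 0.885178, giving −½ ln(0.885178) = 0.060983.
1 − 2Q = 0.995824, giving −¼ ln(0.995824) = 0.001046.
d = 0.060983 + 0.001046 = 0.062029.
Under a molecular clock d = 2μt, so t = d/(2μ) = 0.062029 / (2 × 8.8 × 10^-10) = 35.24 million years.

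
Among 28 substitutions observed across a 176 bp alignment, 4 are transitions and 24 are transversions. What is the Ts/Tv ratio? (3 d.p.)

0.167

R = 4/24 = 0.166666… ≈ 0.167 (to 3 d.p.).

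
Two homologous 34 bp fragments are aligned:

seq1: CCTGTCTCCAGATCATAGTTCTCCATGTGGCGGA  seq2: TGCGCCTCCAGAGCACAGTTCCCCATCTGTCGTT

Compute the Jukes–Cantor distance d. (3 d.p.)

The sequences differ at 11 of 34 sites, so p = 11/34 ≈ 0.323529.
d = −(3/4) ln(1 − 4p/3) = −0.75 ln(1 − 0.431372) = −0.75 ln(0.568628)
  = −0.75 × (-0.564529) = 0.423397 substitutions/site.

0.423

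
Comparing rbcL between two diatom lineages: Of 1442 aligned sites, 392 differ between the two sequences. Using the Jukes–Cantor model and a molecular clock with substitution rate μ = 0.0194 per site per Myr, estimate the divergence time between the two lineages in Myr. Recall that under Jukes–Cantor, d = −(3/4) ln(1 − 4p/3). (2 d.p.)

8.70

p = 392/1442 ≈ 0.271845.
d = −(3/4) ln(1 − 4p/3) = −0.75 ln(1 − 0.36246) = −0.75 ln(0.63754)
  = −0.75 × (-0.450138) = 0.337604 substitutions/site.
Under a molecular clock d = 2μt, so t = d/(2μ) = 0.337604 / (2 × 0.0194) = 8.70 Myr.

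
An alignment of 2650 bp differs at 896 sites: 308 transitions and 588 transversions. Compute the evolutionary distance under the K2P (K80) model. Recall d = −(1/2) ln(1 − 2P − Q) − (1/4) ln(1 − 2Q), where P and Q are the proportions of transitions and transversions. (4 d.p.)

P = 308/2650 ≈ 0.116226 and Q = 588/2650 ≈ 0.221887.
Under the Kimura two-parameter model, d = −½ ln(1 − 2P − Q) − ¼ ln(1 − 2Q).
1 − 2P − Q = 0.545661, giving −½ ln(0.545661) = 0.302879.
1 − 2Q = 0.556226, giving −¼ ln(0.556226) = 0.146645.
d = 0.302879 + 0.146645 = 0.449524.

0.4495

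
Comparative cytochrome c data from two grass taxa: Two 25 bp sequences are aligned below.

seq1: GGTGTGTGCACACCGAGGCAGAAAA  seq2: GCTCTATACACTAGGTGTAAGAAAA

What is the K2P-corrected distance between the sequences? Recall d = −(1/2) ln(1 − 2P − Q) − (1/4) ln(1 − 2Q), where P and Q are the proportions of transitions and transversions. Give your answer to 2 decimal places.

0.58

Of 25 sites, 2 differences are transitions and 8 are transversions, so P = 2/25 = 0.08 and Q = 8/25 = 0.32.
Under the Kimura two-parameter model, d = −½ ln(1 − 2P − Q) − ¼ ln(1 − 2Q).
1 − 2P − Q = 0.52, giving −½ ln(0.52) = 0.326963.
1 − 2Q = 0.36, giving −¼ ln(0.36) = 0.255413.
d = 0.326963 + 0.255413 = 0.582376.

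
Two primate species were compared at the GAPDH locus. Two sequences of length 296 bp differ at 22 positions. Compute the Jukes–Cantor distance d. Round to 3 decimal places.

p = 22/296 ≈ 0.074324.
d = −(3/4) ln(1 − 4p/3) = −0.75 ln(1 − 0.099099) = −0.75 ln(0.900901)
  = −0.75 × (-0.104360) = 0.078270 substitutions/site.

0.078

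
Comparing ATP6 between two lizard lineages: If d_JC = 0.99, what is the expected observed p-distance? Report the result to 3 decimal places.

p = (3/4)(1 − e^(−4d/3)) = 0.75 × (1 − e^(-1.32)) = 0.75 × (1 − 0.267135) = 0.549649.

0.550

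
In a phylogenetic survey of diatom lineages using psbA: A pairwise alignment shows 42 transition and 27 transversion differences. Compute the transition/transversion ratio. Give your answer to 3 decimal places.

1.556

R = 42/27 = 1.555555… ≈ 1.556 (to 3 d.p.).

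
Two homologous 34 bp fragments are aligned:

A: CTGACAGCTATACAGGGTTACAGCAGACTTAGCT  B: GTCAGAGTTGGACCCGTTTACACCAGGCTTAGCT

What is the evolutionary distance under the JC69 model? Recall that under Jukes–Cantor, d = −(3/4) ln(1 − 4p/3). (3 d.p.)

0.423

The sequences differ at 11 of 34 sites, so p = 11/34 ≈ 0.323529.
d = −(3/4) ln(1 − 4p/3) = −0.75 ln(1 − 0.431372) = −0.75 ln(0.568628)
  = −0.75 × (-0.564529) = 0.423397 substitutions/site.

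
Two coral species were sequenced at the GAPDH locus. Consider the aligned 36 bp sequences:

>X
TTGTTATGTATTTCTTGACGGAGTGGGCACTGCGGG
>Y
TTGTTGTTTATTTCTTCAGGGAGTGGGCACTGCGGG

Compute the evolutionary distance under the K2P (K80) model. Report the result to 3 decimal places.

Of 36 sites, 1 differences are transitions and 3 are transversions, so P = 1/36 ≈ 0.027778 and Q = 3/36 ≈ 0.083333.
Under the Kimura two-parameter model, d = −½ ln(1 − 2P − Q) − ¼ ln(1 − 2Q).
1 − 2P − Q = 0.861111, giving −½ ln(0.861111) = 0.074766.
1 − 2Q = 0.833334, giving −¼ ln(0.833334) = 0.045580.
d = 0.074766 + 0.045580 = 0.120346.

0.120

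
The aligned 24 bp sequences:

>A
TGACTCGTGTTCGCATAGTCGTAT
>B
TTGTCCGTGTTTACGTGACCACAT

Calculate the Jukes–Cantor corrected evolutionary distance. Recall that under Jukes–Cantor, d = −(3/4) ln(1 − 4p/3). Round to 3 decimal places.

0.824

The sequences differ at 12 of 24 sites, so p = 12/24 = 0.5.
d = −(3/4) ln(1 − 4p/3) = −0.75 ln(1 − 0.666667) = −0.75 ln(0.333333)
  = −0.75 × (-1.098613) = 0.823960 substitutions/site.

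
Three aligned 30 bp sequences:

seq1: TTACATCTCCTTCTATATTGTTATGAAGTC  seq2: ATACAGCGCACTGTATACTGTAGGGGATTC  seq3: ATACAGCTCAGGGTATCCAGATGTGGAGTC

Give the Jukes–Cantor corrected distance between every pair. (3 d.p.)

seq1–seq2: 12/30 sites differ → p = 0.4, d = −0.75 ln(1 − 0.533333) = 0.571605 ≈ 0.572.
seq1–seq3: 12/30 sites differ → p = 0.4, d = −0.75 ln(1 − 0.533333) = 0.571605 ≈ 0.572.
seq2–seq3: 9/30 sites differ → p = 0.3, d = −0.75 ln(1 − 0.4) = 0.383119 ≈ 0.383.

d(seq1,seq2) = 0.572, d(seq1,seq3) = 0.572, d(seq2,seq3) = 0.383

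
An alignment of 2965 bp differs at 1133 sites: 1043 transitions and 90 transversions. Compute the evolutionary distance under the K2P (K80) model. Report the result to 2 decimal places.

P = 1043/2965 ≈ 0.351771 and Q = 90/2965 ≈ 0.030354.
Under the Kimura two-parameter model, d = −½ ln(1 − 2P − Q) − ¼ ln(1 − 2Q).
1 − 2P − Q = 0.266104, giving −½ ln(0.266104) = 0.661934.
1 − 2Q = 0.939292, giving −¼ ln(0.939292) = 0.015657.
d = 0.661934 + 0.015657 = 0.677591.

0.68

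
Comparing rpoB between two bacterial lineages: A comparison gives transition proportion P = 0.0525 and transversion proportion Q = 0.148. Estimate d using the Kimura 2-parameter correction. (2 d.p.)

Under the Kimura two-parameter model, d = −½ ln(1 − 2P − Q) − ¼ ln(1 − 2Q).
1 − 2P − Q = 0.747, giving −½ ln(0.747) = 0.145845.
1 − 2Q = 0.704, giving −¼ ln(0.704) = 0.087744.
d = 0.145845 + 0.087744 = 0.233589.

0.23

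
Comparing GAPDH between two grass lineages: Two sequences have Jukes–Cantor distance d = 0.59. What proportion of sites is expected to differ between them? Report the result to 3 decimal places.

p = (3/4)(1 − e^(−4d/3)) = 0.75 × (1 − e^(-0.786667)) = 0.75 × (1 − 0.455360) = 0.408480.

0.408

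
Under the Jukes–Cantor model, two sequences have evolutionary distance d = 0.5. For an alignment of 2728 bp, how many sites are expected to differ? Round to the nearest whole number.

Invert JC69: p = (3/4)(1 − e^(−4d/3)) = 0.75 × (1 − e^(-0.666667)) = 0.75 × (1 − 0.513417) = 0.364937.
Expected differing sites = pL ≈ 0.364937 × 2728 = 995.548136 ≈ 996.

996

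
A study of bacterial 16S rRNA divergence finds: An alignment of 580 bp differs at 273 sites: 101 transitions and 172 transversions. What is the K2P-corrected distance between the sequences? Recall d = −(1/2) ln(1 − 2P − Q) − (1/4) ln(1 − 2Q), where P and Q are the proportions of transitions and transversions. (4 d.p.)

P = 101/580 ≈ 0.174138 and Q = 172/580 ≈ 0.296552.
Under the Kimura two-parameter model, d = −½ ln(1 − 2P − Q) − ¼ ln(1 − 2Q).
1 − 2P − Q = 0.355172, giving −½ ln(0.355172) = 0.517577.
1 − 2Q = 0.406896, giving −¼ ln(0.406896) = 0.224799.
d = 0.517577 + 0.224799 = 0.742376.

0.7424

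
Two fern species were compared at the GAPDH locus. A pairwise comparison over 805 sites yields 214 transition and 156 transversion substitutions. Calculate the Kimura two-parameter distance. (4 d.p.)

P = 214/805 ≈ 0.265839 and Q = 156/805 ≈ 0.193789.
Under the Kimura two-parameter model, d = −½ ln(1 − 2P − Q) − ¼ ln(1 − 2Q).
1 − 2P − Q = 0.274533, giving −½ ln(0.274533) = 0.646342.
1 − 2Q = 0.612422, giving −¼ ln(0.612422) = 0.122583.
d = 0.646342 + 0.122583 = 0.768925.

0.7689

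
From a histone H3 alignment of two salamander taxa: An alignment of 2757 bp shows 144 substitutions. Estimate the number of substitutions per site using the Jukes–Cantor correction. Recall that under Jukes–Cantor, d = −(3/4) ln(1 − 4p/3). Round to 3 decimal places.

p = 144/2757 ≈ 0.052231.
d = −(3/4) ln(1 − 4p/3) = −0.75 ln(1 − 0.069641) = −0.75 ln(0.930359)
  = −0.75 × (-0.072185) = 0.054139 substitutions/site.

0.054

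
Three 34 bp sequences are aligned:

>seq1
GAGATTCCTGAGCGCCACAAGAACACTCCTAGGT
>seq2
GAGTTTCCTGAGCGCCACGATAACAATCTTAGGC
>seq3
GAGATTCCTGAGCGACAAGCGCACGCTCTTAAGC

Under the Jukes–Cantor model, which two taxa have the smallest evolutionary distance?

seq1 and seq2

seq1–seq2: 6/34 differ, p = 0.176, d = 0.201.
seq1–seq3: 9/34 differ, p = 0.265, d = 0.326.
seq2–seq3: 9/34 differ, p = 0.265, d = 0.326.
The smallest distance is between seq1 and seq2.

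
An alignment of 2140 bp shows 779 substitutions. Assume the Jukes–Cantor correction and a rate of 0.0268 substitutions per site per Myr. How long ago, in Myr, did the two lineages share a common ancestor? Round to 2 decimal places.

p = 779/2140 ≈ 0.364019.
d = −(3/4) ln(1 − 4p/3) = −0.75 ln(1 − 0.485359) = −0.75 ln(0.514641)
  = −0.75 × (-0.664286) = 0.498215 substitutions/site.
Under a molecular clock d = 2μt, so t = d/(2μ) = 0.498215 / (2 × 0.0268) = 9.30 Myr.

9.30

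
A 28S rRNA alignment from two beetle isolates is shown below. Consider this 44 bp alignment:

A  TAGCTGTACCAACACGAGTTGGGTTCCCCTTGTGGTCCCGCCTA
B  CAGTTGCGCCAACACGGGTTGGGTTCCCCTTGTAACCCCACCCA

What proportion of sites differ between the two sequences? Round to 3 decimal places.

0.227

The sequences differ at 10 of 44 positions (sites 1, 4, 7, 8, 17, 34, 35, 36, 40, 43).
p = 10/44 = 0.227272… ≈ 0.227 (to 3 d.p.).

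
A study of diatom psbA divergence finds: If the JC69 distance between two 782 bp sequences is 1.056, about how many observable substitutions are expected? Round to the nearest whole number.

443

Invert JC69: p = (3/4)(1 − e^(−4d/3)) = 0.75 × (1 − e^(-1.408)) = 0.75 × (1 − 0.244632) = 0.566526.
Expected differing sites = pL ≈ 0.566526 × 782 = 443.023332 ≈ 443.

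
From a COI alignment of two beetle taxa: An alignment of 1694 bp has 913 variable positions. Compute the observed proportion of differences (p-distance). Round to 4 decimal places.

p = 913/1694 = 0.538961… ≈ 0.5390 (to 4 d.p.).

0.5390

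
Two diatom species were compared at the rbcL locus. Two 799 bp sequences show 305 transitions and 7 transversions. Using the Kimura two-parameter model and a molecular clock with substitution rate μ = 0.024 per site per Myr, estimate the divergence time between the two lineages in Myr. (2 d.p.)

P = 305/799 ≈ 0.381727 and Q = 7/799 ≈ 0.008761.
Under the Kimura two-parameter model, d = −½ ln(1 − 2P − Q) − ¼ ln(1 − 2Q).
1 − 2P − Q = 0.227785, giving −½ ln(0.227785) = 0.739677.
1 − 2Q = 0.982478, giving −¼ ln(0.982478) = 0.004419.
d = 0.739677 + 0.004419 = 0.744096.
Under a molecular clock d = 2μt, so t = d/(2μ) = 0.744096 / (2 × 0.024) = 15.50 Myr.

15.50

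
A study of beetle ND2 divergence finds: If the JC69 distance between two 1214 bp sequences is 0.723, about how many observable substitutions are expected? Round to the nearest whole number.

Invert JC69: p = (3/4)(1 − e^(−4d/3)) = 0.75 × (1 − e^(-0.964)) = 0.75 × (1 − 0.381364) = 0.463977.
Expected differing sites = pL ≈ 0.463977 × 1214 = 563.268078 ≈ 563.

563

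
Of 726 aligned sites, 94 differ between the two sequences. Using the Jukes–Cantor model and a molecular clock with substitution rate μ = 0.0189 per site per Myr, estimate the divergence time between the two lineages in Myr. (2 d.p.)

3.76

p = 94/726 ≈ 0.129477.
d = −(3/4) ln(1 − 4p/3) = −0.75 ln(1 − 0.172636) = −0.75 ln(0.827364)
  = −0.75 × (-0.189511) = 0.142133 substitutions/site.
Under a molecular clock d = 2μt, so t = d/(2μ) = 0.142133 / (2 × 0.0189) = 3.76 Myr.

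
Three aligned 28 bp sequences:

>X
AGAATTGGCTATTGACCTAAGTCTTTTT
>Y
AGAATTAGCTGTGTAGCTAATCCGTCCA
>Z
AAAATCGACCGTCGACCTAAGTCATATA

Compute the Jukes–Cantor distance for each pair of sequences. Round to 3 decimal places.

X–Y: 11/28 sites differ → p ≈ 0.392857, d = −0.75 ln(1 − 0.523809) = 0.556452 ≈ 0.556.
X–Z: 9/28 sites differ → p ≈ 0.321429, d = −0.75 ln(1 − 0.428572) = 0.419713 ≈ 0.420.
Y–Z: 13/28 sites differ → p ≈ 0.464286, d = −0.75 ln(1 − 0.619048) = 0.723811 ≈ 0.724.

d(X,Y) = 0.556, d(X,Z) = 0.420, d(Y,Z) = 0.724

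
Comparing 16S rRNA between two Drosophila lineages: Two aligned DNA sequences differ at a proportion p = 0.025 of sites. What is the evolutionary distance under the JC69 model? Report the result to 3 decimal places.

0.025

d = −(3/4) ln(1 − 4p/3) = −0.75 ln(1 − 0.033333) = −0.75 ln(0.966667)
  = −0.75 × (-0.033901) = 0.025426 substitutions/site.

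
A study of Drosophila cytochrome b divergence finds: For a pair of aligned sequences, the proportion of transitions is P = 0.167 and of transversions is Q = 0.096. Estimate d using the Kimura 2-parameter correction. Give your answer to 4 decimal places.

0.3344

Under the Kimura two-parameter model, d = −½ ln(1 − 2P − Q) − ¼ ln(1 − 2Q).
1 − 2P − Q = 0.57, giving −½ ln(0.57) = 0.281059.
1 − 2Q = 0.808, giving −¼ ln(0.808) = 0.053298.
d = 0.281059 + 0.053298 = 0.334357.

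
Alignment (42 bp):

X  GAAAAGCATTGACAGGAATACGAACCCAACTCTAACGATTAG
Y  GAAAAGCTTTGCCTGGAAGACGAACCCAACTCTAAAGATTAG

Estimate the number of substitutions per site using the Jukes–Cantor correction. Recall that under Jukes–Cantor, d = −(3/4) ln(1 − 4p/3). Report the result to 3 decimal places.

0.130

The sequences differ at 5 of 42 sites (8, 12, 14, 19, 36), so p = 5/42 ≈ 0.119048.
d = −(3/4) ln(1 − 4p/3) = −0.75 ln(1 − 0.158731) = −0.75 ln(0.841269)
  = −0.75 × (-0.172844) = 0.129633 substitutions/site.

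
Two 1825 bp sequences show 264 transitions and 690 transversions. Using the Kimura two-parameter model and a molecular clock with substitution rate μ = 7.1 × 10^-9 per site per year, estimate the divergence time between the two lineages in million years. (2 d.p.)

63.61

P = 264/1825 ≈ 0.144658 and Q = 690/1825 ≈ 0.378082.
Under the Kimura two-parameter model, d = −½ ln(1 − 2P − Q) − ¼ ln(1 − 2Q).
1 − 2P − Q = 0.332602, giving −½ ln(0.332602) = 0.550404.
1 − 2Q = 0.243836, giving −¼ ln(0.243836) = 0.352815.
d = 0.550404 + 0.352815 = 0.903219.
Under a molecular clock d = 2μt, so t = d/(2μ) = 0.903219 / (2 × 7.1 × 10^-9) = 63.61 million years.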